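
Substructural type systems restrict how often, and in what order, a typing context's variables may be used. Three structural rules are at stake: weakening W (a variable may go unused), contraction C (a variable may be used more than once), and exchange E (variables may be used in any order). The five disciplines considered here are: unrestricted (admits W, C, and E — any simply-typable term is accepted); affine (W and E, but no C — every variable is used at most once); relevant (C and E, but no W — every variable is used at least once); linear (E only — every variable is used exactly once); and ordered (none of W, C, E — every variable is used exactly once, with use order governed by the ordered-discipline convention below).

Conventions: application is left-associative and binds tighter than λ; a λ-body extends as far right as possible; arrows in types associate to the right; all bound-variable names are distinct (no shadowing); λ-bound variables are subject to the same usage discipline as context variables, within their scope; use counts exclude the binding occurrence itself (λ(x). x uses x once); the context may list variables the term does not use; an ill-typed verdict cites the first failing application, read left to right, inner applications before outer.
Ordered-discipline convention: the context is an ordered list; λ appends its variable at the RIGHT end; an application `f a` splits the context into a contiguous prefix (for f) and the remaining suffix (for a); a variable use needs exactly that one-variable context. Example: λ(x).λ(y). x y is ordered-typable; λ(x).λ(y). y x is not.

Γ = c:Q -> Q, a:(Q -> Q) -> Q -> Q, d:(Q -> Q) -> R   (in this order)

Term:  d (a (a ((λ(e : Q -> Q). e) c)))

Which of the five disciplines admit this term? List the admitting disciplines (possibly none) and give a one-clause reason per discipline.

admitting disciplines: relevant, unrestricted
usage: c ×1; a ×2; d ×1; e (λ-bound) ×1
left-to-right use order: d, a, a, e, c
typing: ✓ — R
ordered ✗ (a ×2 used more than once (contraction))
linear ✗ (a ×2 used more than once (contraction))
affine ✗ (a ×2 used more than once (contraction))
relevant ✓ (none of c, a, d, e goes unused)
unrestricted ✓ (well-typed at R; no restrictions here)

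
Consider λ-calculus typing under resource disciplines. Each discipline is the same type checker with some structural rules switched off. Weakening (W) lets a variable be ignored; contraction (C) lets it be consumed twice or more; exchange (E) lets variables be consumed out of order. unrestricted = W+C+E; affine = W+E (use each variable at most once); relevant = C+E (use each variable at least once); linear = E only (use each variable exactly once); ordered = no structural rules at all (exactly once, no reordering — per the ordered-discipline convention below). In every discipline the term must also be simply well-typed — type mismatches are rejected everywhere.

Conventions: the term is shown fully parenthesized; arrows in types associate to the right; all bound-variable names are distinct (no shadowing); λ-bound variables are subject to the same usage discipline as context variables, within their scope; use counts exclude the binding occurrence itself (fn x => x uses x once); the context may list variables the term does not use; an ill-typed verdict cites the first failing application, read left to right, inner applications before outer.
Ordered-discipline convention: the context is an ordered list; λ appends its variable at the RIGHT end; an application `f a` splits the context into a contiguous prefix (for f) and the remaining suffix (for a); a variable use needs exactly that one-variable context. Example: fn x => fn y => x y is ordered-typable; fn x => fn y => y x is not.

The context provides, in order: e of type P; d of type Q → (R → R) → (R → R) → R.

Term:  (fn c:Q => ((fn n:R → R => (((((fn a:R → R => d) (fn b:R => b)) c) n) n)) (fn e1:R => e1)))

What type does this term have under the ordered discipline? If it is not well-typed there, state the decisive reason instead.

not well-typed under ordered — n ×2 used more than once (contraction); e, a never used (weakening)
use counts: e=0, d=1, c (λ-bound)=1, n (λ-bound)=2, a (λ-bound)=0, b (λ-bound)=1, e1 (λ-bound)=1
uses in reading order: d, b, c, n, n, e1
typing: well-typed — term : Q → R
per-discipline verdicts: ordered ✗ | linear ✗ | affine ✗ | relevant ✗ | unrestricted ✓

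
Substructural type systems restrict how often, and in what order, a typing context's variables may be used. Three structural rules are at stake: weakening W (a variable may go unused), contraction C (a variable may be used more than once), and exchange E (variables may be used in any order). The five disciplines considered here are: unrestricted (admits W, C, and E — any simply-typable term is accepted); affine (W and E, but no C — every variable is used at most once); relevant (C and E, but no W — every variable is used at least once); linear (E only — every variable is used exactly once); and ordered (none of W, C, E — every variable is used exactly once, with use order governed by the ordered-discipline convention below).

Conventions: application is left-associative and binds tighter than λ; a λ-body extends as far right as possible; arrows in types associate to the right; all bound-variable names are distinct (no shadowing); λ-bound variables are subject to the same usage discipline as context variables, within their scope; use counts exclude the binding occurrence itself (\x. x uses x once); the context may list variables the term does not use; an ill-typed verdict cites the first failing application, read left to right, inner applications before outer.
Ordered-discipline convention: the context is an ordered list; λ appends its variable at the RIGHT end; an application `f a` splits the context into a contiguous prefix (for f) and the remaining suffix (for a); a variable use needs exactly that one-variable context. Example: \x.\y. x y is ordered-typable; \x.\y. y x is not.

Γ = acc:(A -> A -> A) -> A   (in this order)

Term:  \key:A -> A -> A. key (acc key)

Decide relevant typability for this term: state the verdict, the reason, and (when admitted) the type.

yes — every one of acc, key appears; term : (A -> A -> A) -> A -> A
variable uses: acc: 1×, key [bound]: 2×
left-to-right use order: key, acc, key
typing: well-typed — term : (A -> A -> A) -> A -> A
across the five disciplines: ordered ✗ | linear ✗ | affine ✗ | relevant ✓ | unrestricted ✓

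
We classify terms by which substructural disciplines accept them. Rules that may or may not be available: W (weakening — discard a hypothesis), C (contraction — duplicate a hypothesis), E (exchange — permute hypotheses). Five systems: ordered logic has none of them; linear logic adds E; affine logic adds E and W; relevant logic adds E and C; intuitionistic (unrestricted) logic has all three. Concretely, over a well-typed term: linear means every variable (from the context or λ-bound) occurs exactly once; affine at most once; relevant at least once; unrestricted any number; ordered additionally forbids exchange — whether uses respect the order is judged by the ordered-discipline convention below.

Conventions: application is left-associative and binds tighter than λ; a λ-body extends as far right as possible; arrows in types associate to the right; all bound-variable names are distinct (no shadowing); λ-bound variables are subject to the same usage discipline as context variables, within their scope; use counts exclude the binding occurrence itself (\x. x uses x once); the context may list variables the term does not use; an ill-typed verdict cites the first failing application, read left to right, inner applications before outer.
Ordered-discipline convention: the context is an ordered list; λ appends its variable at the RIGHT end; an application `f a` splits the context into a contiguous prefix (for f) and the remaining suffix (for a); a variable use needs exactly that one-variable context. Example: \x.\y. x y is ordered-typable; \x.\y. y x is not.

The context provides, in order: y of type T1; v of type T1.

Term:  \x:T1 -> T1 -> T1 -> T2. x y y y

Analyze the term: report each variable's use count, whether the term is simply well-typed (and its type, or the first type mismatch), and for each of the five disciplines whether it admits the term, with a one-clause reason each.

counts: y: 3; v: 0; x [bound]: 1
order of uses: x, y, y, y
typing: ✓ — (T1 -> T1 -> T1 -> T2) -> T2
ordered: ✗, needs contraction — y ×3; v left unused
linear: ✗, needs contraction — y ×3; v left unused
affine: ✗, needs contraction — y ×3
relevant: ✗, v left unused
unrestricted: ✓, type-checks ((T1 -> T1 -> T1 -> T2) -> T2) and nothing is barred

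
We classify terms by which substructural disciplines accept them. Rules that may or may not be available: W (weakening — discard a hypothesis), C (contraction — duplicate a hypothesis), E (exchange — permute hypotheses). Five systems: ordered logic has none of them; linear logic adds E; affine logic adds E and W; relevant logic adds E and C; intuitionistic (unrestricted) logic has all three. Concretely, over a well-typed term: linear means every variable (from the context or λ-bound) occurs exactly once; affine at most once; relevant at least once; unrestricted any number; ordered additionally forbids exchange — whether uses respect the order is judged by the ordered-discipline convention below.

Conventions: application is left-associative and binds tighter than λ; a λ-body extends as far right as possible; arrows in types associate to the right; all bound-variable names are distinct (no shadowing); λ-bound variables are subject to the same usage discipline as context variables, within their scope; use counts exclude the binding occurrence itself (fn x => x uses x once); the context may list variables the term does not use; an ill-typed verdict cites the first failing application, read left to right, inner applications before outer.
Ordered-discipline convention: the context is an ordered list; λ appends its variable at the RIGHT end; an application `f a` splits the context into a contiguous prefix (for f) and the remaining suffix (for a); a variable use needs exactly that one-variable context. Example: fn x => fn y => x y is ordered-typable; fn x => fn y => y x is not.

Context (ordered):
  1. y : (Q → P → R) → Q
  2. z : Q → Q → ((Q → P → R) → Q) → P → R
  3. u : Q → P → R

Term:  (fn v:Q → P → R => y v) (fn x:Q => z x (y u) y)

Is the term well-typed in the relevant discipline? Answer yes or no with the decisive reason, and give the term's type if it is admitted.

yes — y, z, u, v, x: all used, weakening unneeded; term : Q
usage: y ×3; z ×1; u ×1; v [bound] ×1; x [bound] ×1
use order (left to right): y, v, z, x, y, u, y
typing: ✓ — Q
across the five disciplines: ordered ✗, linear ✗, affine ✗, relevant ✓, unrestricted ✓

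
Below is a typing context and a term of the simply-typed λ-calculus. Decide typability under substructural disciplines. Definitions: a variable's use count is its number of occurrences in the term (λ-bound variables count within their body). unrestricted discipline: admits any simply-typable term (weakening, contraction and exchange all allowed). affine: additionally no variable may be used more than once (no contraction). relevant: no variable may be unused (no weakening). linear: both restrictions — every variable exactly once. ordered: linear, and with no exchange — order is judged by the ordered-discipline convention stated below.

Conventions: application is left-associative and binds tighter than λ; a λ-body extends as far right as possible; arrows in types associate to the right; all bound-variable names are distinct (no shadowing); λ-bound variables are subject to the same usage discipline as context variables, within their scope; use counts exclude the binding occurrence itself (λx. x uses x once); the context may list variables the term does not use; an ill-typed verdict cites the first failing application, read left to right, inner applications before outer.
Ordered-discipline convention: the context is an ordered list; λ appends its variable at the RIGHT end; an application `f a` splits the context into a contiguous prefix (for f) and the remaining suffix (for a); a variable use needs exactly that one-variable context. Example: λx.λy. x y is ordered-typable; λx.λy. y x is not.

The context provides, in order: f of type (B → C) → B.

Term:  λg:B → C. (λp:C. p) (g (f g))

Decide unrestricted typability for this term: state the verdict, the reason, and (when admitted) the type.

yes — well-typed at (B → C) → C; no restrictions here; term : (B → C) → C
usage: f: 1×; g [bound]: 2×; p [bound]: 1×
order of uses: p, g, f, g
typing: ✓ — (B → C) → C
summary: ordered ✗ | linear ✗ | affine ✗ | relevant ✓ | unrestricted ✓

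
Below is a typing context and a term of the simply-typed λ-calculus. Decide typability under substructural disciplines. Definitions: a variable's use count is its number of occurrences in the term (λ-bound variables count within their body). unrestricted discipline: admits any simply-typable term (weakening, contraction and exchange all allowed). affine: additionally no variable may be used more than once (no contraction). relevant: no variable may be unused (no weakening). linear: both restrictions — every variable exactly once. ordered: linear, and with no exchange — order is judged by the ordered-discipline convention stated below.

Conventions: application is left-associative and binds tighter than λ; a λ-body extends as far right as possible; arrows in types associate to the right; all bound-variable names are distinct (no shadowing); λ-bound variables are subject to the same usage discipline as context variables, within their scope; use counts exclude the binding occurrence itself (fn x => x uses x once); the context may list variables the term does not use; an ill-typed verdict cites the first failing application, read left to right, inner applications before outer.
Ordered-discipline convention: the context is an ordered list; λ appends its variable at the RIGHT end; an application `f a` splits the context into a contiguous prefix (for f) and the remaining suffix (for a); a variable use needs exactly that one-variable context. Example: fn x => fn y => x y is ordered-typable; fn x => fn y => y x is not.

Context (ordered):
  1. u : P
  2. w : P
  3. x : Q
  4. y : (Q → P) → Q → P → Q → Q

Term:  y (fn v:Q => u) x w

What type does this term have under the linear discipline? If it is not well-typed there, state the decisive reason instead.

not well-typed under linear — v left unused
counts: u: 1×; w: 1×; x: 1×; y: 1×; v [bound]: 0×
use order (left to right): y, u, x, w
typing: ✓ — Q → Q
all disciplines: ordered ✗; linear ✗; affine ✓; relevant ✗; unrestricted ✓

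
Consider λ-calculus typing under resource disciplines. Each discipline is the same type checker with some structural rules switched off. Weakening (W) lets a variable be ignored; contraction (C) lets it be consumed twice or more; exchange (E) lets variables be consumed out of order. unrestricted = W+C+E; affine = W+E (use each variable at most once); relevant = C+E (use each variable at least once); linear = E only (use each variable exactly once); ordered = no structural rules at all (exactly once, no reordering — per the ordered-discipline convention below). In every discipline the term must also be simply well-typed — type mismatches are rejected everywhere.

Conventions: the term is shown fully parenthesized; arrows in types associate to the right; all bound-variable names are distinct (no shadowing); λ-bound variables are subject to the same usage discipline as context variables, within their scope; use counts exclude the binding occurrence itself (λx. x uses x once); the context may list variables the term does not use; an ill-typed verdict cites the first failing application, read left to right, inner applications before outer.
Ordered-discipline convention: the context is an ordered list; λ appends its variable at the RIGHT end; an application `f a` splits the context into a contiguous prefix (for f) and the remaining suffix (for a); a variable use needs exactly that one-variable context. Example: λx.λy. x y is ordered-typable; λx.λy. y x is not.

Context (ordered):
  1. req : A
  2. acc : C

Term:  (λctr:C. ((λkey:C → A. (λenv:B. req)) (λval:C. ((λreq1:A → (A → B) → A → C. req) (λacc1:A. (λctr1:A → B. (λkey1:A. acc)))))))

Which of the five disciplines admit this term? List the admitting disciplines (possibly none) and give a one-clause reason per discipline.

admitting disciplines: unrestricted
use counts: req: 2×, acc: 1×, ctr (λ-bound): 0×, key (λ-bound): 0×, env (λ-bound): 0×, val (λ-bound): 0×, req1 (λ-bound): 0×, acc1 (λ-bound): 0×, ctr1 (λ-bound): 0×, key1 (λ-bound): 0×
left-to-right use order: req, req, acc
typing: ✓ — C → B → A
ordered: ✗ — needs contraction — req ×2; needs weakening: ctr, key, env, val, req1, acc1, ctr1, key1 unused
linear: ✗ — needs contraction — req ×2; needs weakening: ctr, key, env, val, req1, acc1, ctr1, key1 unused
affine: ✗ — needs contraction — req ×2
relevant: ✗ — needs weakening: ctr, key, env, val, req1, acc1, ctr1, key1 unused
unrestricted: ✓ — typability at C → B → A is all that's needed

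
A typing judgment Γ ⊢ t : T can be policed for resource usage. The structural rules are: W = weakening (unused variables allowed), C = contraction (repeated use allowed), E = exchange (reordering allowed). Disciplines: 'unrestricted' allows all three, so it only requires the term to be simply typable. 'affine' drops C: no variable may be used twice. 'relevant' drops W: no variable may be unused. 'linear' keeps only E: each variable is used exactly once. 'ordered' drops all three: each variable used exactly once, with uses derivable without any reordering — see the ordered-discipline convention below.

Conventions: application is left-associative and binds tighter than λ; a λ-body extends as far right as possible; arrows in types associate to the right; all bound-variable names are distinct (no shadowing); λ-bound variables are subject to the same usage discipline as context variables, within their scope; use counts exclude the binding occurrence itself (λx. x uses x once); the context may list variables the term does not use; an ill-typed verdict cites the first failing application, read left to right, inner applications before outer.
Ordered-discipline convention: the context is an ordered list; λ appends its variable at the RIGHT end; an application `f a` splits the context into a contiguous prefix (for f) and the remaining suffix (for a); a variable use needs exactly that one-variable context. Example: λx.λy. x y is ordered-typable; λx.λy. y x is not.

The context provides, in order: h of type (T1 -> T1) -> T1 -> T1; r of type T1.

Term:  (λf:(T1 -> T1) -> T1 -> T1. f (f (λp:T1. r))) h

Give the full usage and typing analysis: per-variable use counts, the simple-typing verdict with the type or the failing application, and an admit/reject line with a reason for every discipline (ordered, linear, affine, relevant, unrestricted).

use counts: h=1, r=1, f (bound)=2, p (bound)=0
use order (left to right): f, f, r, h
typing: ✓ — T1 -> T1
ordered ✗ (needs contraction — f ×2; p left unused)
linear ✗ (needs contraction — f ×2; p left unused)
affine ✗ (needs contraction — f ×2)
relevant ✗ (p left unused)
unrestricted ✓ (simply typable at T1 -> T1; W, C, E all held)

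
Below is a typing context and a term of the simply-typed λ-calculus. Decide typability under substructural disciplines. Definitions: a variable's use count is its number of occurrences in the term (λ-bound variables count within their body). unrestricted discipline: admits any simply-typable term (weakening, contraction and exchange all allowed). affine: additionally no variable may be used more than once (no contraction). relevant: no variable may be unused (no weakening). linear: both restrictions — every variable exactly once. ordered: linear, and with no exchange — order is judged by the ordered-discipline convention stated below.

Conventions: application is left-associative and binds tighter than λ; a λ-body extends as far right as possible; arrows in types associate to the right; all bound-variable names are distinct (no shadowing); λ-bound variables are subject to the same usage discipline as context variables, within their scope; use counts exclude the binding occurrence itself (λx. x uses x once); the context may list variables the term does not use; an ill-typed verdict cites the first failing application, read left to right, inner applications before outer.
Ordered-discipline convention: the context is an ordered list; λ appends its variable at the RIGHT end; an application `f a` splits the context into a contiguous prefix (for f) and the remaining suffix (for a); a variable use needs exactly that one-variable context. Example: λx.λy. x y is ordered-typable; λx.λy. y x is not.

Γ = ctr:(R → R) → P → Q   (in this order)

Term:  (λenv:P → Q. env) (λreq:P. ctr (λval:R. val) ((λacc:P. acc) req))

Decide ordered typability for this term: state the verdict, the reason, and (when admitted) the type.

yes — ctr, env, req, val, acc: once each, no exchange needed; term : P → Q
use counts: ctr ×1, env (λ-bound) ×1, req (λ-bound) ×1, val (λ-bound) ×1, acc (λ-bound) ×1
order of uses: env, ctr, val, acc, req
typing: the term checks, with type P → Q
all disciplines: ordered ✓ · linear ✓ · affine ✓ · relevant ✓ · unrestricted ✓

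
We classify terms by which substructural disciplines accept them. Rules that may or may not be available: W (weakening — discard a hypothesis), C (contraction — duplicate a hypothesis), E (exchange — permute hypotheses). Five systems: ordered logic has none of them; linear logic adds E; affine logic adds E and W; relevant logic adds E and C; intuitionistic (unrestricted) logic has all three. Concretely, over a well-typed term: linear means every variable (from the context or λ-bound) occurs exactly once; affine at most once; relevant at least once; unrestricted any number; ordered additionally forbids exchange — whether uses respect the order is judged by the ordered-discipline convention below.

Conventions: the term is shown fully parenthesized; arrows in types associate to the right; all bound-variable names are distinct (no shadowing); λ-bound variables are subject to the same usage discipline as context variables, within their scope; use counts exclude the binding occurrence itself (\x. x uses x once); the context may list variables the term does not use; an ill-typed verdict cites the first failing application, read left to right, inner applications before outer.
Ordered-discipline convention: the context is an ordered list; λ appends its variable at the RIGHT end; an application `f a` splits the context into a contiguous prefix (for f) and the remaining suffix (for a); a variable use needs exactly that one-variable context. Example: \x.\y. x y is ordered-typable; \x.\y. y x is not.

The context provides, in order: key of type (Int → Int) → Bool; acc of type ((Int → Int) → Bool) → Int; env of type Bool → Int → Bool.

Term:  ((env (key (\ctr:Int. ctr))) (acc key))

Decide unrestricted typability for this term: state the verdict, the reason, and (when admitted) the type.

yes — type-checks (Bool) and nothing is barred; term : Bool
usage: key: 2, acc: 1, env: 1, ctr (bound): 1
uses in reading order: env, key, ctr, acc, key
typing: the term checks, with type Bool
summary: ordered ✗ | linear ✗ | affine ✗ | relevant ✓ | unrestricted ✓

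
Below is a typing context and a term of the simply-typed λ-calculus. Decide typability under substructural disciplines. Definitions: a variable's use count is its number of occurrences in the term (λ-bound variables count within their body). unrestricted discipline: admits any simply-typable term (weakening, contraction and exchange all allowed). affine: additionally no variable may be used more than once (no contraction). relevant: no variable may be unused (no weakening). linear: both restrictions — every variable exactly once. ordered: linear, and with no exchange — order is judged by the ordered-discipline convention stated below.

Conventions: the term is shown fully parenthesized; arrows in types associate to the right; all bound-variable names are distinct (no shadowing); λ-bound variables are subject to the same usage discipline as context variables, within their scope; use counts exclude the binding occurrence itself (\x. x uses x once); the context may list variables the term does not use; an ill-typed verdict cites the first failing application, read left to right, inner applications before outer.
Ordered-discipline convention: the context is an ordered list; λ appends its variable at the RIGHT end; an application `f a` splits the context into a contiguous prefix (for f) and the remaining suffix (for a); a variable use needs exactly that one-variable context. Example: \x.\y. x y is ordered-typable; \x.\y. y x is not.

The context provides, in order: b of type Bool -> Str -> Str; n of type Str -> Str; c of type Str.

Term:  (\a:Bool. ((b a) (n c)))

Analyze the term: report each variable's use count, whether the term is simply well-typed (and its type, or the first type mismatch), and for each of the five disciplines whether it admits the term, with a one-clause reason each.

counts: b=1, n=1, c=1, a (bound)=1
left-to-right use order: b, a, n, c
typing: the term checks, with type Bool -> Str
ordered ✗ (no contiguous prefix/suffix split fits b, a, n, c)
linear ✓ (single use per variable (b, n, c, a))
affine ✓ (b, n, c, a: no repeats, contraction unneeded)
relevant ✓ (b, n, c, a: all used, weakening unneeded)
unrestricted ✓ (type-checks (Bool -> Str) and nothing is barred)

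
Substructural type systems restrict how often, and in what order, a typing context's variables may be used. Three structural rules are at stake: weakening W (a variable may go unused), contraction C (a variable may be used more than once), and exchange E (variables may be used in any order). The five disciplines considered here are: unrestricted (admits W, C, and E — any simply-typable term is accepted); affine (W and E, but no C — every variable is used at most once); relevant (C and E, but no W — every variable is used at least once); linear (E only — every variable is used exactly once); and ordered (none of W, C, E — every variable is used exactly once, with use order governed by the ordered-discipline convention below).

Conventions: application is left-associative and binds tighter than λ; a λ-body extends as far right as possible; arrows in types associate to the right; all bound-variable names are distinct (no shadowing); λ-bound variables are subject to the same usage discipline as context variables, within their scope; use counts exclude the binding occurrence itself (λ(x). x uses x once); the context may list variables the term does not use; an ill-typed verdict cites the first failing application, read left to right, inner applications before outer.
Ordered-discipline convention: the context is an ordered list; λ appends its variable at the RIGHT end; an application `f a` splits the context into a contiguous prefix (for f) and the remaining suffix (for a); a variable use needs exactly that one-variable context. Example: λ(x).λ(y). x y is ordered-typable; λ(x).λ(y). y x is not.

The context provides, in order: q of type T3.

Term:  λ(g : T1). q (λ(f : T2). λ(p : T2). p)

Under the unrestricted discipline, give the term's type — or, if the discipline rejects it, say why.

not well-typed under unrestricted — the type mismatch rejects it
counts: q: 1; g (bound): 0; f (bound): 0; p (bound): 1
uses in reading order: q, p
typing: ill-typed: applying a non-function (T3)
summary: ordered ✗; linear ✗; affine ✗; relevant ✗; unrestricted ✗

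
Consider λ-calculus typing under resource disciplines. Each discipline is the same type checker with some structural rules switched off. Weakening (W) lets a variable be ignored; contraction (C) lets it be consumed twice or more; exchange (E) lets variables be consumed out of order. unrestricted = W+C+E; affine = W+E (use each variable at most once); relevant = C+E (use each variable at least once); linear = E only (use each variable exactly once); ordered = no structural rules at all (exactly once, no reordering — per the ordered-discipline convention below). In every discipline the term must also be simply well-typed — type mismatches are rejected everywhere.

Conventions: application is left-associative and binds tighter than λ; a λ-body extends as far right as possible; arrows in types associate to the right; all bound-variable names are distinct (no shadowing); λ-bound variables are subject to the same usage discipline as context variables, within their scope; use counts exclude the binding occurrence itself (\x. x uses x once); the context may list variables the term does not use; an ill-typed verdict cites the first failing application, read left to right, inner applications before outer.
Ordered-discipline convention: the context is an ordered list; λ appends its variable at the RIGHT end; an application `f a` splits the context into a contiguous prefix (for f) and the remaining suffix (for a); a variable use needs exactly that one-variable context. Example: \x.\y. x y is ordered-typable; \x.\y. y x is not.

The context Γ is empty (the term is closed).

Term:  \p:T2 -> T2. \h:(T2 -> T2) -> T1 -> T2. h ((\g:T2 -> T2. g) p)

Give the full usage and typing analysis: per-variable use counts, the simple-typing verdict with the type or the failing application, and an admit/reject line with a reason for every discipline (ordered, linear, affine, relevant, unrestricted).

counts: p (λ-bound): 1; h (λ-bound): 1; g (λ-bound): 1
use order (left to right): h, g, p
typing: the term checks, with type (T2 -> T2) -> ((T2 -> T2) -> T1 -> T2) -> T1 -> T2
ordered: ✗, use order h, g, p needs exchange
linear: ✓, exactly-once usage across p, h, g
affine: ✓, none of p, h, g used more than once
relevant: ✓, none of p, h, g goes unused
unrestricted: ✓, simply typable at (T2 -> T2) -> ((T2 -> T2) -> T1 -> T2) -> T1 -> T2; W, C, E all held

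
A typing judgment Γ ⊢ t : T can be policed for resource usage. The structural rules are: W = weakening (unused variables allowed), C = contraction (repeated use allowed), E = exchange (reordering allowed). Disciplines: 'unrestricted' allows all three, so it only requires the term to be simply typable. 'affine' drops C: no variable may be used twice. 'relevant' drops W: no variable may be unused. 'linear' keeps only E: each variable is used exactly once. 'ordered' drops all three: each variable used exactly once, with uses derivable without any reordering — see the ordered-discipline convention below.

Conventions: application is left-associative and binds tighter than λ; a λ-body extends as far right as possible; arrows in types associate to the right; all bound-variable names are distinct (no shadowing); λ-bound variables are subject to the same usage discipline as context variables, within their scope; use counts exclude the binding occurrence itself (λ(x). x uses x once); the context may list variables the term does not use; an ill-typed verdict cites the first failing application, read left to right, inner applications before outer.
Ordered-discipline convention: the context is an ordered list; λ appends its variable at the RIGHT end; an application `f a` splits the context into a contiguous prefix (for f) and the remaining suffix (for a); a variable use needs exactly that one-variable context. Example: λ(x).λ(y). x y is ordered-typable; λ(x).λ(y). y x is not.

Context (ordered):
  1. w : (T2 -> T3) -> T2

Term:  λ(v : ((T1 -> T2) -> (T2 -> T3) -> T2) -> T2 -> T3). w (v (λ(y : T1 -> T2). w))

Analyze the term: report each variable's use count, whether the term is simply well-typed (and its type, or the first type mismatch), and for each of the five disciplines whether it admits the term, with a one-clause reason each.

use counts: w: 2; v (λ-bound): 1; y (λ-bound): 0
left-to-right use order: w, v, w
typing: well-typed — term : (((T1 -> T2) -> (T2 -> T3) -> T2) -> T2 -> T3) -> T2
ordered: ✗, w ×2 used more than once (contraction); y never used (weakening)
linear: ✗, w ×2 used more than once (contraction); y never used (weakening)
affine: ✗, w ×2 used more than once (contraction)
relevant: ✗, y never used (weakening)
unrestricted: ✓, well-typed at (((T1 -> T2) -> (T2 -> T3) -> T2) -> T2 -> T3) -> T2; no restrictions here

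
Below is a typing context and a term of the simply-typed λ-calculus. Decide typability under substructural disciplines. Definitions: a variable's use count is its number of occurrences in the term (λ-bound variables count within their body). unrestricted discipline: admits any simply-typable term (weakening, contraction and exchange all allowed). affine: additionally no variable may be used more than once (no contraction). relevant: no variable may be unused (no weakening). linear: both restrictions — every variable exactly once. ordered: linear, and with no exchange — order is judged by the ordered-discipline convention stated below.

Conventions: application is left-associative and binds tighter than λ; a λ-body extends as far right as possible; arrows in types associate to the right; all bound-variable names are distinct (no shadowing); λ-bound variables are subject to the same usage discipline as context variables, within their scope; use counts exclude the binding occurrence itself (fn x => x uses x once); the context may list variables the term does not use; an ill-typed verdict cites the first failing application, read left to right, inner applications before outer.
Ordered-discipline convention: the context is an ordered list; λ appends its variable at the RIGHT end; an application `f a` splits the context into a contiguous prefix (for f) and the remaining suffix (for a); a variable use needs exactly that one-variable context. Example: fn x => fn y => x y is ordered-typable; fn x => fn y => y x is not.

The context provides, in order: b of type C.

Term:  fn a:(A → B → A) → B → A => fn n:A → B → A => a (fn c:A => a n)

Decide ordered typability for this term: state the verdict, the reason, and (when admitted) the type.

no — uses contraction: a ×2; b, c never used (weakening)
variable uses: b: 0, a [bound]: 2, n [bound]: 1, c [bound]: 0
left-to-right use order: a, a, n
typing: well-typed at ((A → B → A) → B → A) → (A → B → A) → B → A
summary: ordered ✗ · linear ✗ · affine ✗ · relevant ✗ · unrestricted ✓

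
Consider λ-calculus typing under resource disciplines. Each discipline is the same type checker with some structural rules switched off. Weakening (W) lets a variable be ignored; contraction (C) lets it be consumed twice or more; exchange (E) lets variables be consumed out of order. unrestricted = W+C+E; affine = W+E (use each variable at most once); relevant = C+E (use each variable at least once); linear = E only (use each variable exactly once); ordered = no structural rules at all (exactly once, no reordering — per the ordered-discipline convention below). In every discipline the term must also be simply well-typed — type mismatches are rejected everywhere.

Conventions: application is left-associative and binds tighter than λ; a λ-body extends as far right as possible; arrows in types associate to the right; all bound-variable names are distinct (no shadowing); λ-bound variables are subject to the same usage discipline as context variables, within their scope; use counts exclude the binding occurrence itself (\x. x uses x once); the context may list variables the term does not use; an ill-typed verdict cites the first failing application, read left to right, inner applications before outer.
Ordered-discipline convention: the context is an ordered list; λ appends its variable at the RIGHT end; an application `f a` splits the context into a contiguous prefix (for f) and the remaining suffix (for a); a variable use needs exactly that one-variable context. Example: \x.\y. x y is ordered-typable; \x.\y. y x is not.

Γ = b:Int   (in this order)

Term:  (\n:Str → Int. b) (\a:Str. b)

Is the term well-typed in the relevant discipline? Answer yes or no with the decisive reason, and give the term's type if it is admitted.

no — n, a left unused
counts: b=2; n [bound]=0; a [bound]=0
use order (left to right): b, b
typing: the term checks, with type Int
summary: ordered ✗ · linear ✗ · affine ✗ · relevant ✗ · unrestricted ✓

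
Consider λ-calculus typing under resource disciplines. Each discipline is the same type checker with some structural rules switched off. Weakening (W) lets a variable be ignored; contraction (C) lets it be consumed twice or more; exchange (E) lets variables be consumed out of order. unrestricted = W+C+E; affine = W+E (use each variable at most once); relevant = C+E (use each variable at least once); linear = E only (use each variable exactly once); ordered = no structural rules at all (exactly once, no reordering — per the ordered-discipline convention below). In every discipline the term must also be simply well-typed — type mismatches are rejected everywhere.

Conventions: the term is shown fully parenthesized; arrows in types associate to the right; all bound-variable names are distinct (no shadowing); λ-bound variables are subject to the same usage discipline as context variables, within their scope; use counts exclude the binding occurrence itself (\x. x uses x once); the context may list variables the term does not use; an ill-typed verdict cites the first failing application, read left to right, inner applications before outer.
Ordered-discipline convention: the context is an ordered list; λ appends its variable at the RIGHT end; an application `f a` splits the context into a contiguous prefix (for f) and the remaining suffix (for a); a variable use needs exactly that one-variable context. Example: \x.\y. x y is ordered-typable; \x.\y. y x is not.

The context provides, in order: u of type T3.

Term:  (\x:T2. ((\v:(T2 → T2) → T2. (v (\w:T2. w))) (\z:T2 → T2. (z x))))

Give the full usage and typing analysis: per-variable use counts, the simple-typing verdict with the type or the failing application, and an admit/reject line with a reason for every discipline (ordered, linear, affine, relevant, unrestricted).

counts: u ×0; x (bound) ×1; v (bound) ×1; w (bound) ×1; z (bound) ×1
uses in reading order: v, w, z, x
typing: ✓ — T2 → T2
ordered ✗ (needs weakening: u unused)
linear ✗ (needs weakening: u unused)
affine ✓ (no duplicate uses among u, x, v, w, z)
relevant ✗ (needs weakening: u unused)
unrestricted ✓ (simply typable at T2 → T2; W, C, E all held)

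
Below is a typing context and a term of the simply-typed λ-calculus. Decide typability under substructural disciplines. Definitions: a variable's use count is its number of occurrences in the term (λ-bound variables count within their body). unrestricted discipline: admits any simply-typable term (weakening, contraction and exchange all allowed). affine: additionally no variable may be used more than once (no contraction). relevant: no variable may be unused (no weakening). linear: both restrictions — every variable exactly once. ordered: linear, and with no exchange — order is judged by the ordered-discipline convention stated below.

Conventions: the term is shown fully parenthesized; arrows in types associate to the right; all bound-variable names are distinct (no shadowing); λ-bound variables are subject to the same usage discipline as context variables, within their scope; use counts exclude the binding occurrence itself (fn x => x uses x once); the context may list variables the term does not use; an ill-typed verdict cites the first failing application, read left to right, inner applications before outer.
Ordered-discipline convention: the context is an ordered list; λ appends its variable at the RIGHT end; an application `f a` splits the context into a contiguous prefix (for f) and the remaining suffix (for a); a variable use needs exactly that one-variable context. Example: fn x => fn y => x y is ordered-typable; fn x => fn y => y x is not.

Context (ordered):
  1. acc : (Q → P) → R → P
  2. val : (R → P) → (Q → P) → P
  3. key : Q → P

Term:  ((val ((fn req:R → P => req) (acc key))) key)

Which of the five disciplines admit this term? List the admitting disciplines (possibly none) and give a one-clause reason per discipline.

admitted by: relevant, unrestricted
use counts: acc ×1; val ×1; key ×2; req (bound) ×1
uses in reading order: val, req, acc, key, key
typing: the term checks, with type P
ordered ✗ (uses contraction: key ×2)
linear ✗ (uses contraction: key ×2)
affine ✗ (uses contraction: key ×2)
relevant ✓ (none of acc, val, key, req goes unused)
unrestricted ✓ (simply typable at P; W, C, E all held)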